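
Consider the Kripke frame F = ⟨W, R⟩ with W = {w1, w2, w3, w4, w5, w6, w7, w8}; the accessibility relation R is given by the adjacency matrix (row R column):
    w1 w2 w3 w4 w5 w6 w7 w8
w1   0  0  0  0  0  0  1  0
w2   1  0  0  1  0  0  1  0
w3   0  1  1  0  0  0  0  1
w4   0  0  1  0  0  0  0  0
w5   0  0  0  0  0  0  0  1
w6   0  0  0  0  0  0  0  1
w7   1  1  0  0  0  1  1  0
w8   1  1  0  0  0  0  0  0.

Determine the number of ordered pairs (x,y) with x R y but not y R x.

Enumerating: (w2,w1), (w2,w4), (w3,w2), (w3,w8), (w4,w3), (w5,w8), (w6,w8), (w7,w6), (w8,w1), (w8,w2).

10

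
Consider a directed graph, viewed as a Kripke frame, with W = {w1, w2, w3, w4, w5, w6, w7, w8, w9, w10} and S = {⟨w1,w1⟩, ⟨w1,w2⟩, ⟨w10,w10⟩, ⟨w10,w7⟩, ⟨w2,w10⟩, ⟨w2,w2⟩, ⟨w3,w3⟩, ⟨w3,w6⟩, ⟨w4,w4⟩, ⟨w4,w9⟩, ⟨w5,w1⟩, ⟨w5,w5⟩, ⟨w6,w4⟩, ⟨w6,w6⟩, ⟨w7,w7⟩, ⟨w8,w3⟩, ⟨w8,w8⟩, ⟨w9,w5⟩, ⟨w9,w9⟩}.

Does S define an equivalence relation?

Reflexive: yes — every world is S-related to itself.
Symmetric: no — w1 S w2 but not w2 S w1.
Transitive: no — w1 S w2 and w2 S w10, but not w1 S w10.
So S is not an equivalence relation.

No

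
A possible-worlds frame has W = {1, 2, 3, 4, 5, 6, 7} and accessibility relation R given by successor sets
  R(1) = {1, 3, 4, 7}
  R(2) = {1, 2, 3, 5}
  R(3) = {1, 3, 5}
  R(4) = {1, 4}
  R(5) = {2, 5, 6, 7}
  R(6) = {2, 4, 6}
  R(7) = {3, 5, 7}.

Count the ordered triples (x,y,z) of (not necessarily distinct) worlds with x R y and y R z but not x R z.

24

Enumerating: (1,3,5), (1,7,5), (2,1,4), (2,1,7), (2,5,6), (2,5,7), (3,1,4), (3,1,7), (3,5,2), (3,5,6), (3,5,7), (4,1,3), … and 12 more.
Total: 24.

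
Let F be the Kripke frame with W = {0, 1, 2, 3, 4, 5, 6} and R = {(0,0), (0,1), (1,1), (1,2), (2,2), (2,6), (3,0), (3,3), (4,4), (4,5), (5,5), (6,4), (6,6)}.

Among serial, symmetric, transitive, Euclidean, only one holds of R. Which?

Serial: yes — every world has a successor (e.g. 0 R 0).
Symmetric: no — 0 R 1 but not 1 R 0.
Transitive: no — 0 R 1 and 1 R 2, but not 0 R 2.
Euclidean: no — 0 R 1 and 0 R 0, but not 1 R 0.
Only serial holds.

serial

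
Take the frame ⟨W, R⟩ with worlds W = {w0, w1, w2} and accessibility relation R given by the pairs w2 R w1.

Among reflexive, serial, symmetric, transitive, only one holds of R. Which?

transitive

Reflexive: no — w0 is not related to itself.
Serial: no — w0 has no R-successor.
Symmetric: no — w2 R w1 but not w1 R w2.
Transitive: yes — every two-step R-path is closed by a direct edge.
Only transitive holds.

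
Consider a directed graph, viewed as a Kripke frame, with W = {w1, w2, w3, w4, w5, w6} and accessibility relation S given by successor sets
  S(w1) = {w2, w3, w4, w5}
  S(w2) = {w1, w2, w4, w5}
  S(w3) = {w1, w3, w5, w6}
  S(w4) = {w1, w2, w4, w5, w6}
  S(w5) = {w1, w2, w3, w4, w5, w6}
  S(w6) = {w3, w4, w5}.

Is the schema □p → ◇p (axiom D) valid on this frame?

The schema D characterises exactly the serial frames.
Serial: yes — every world has a successor (e.g. w1 S w2).

Yes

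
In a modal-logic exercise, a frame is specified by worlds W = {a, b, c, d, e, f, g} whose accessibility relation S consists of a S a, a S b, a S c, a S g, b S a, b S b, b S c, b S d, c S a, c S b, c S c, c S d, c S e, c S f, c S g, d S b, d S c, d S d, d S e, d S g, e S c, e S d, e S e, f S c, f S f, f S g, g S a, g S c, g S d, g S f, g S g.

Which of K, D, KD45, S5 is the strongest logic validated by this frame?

D

Serial (axiom D): yes — every world has a successor (e.g. a S a).
Transitive (axiom 4): no — a S b and b S d, but not a S d.
Euclidean (axiom 5): no — a S b and a S g, but not b S g.
Reflexive (axiom T): yes — every world is S-related to itself.
So F validates K, D; KD45 would additionally require S to be Euclidean and transitive. The strongest is D.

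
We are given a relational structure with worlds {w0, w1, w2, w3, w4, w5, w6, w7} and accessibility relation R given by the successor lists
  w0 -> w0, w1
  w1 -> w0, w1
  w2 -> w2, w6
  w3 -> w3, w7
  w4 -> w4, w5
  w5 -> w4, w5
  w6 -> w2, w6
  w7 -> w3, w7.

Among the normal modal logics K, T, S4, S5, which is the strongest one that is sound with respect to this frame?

Reflexive (axiom T): yes — every world is R-related to itself.
Transitive (axiom 4): yes — every two-step R-path is closed by a direct edge.
Euclidean (axiom 5): yes — any two successors of a common world are R-related.
So F validates K, T, S4, S5. The strongest is S5.

S5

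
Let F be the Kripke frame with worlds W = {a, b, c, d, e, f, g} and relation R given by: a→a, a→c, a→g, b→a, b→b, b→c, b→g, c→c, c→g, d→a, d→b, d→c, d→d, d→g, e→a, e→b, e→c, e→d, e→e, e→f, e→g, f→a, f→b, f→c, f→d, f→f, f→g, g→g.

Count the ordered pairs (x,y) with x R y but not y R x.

21

Enumerating: (a,c), (a,g), (b,a), (b,c), (b,g), (c,g), (d,a), (d,b), (d,c), (d,g), (e,a), (e,b), … and 9 more.
Total: 21.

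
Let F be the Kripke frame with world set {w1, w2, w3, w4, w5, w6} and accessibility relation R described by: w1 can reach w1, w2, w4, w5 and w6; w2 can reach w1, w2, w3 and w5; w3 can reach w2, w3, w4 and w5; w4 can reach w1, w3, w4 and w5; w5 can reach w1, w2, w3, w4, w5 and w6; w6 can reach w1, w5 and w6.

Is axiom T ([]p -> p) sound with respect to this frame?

Yes

Axiom T corresponds to the accessibility relation being reflexive.
Reflexive: yes — every world is R-related to itself.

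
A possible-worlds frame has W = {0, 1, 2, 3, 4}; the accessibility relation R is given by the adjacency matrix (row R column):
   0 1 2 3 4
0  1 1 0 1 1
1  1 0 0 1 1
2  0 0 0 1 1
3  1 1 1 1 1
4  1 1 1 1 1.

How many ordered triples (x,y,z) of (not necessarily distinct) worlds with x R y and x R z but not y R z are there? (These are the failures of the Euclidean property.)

13

Enumerating: (0,1,1), (3,0,2), (3,1,1), (3,1,2), (3,2,0), (3,2,1), (3,2,2), (4,0,2), (4,1,1), (4,1,2), (4,2,0), (4,2,1), (4,2,2).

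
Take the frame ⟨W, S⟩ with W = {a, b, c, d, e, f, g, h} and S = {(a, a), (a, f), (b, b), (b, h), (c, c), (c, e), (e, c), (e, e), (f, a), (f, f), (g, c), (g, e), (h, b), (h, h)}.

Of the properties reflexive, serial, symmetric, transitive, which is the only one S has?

Reflexive: no — d is not related to itself.
Serial: no — d has no S-successor.
Symmetric: no — g S c but not c S g.
Transitive: yes — every two-step S-path is closed by a direct edge.
Only transitive holds.

transitive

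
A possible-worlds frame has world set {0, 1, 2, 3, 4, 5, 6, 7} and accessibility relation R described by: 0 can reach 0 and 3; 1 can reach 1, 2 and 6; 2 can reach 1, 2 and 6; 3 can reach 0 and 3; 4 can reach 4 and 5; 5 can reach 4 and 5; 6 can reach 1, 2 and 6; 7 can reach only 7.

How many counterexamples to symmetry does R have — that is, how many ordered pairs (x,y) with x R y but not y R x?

0

R is symmetric; there are no such tuples.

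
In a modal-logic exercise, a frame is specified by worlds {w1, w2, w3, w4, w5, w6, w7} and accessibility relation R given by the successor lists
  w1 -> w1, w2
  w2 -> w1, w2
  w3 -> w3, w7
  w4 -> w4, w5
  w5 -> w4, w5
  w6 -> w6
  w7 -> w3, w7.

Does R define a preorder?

Yes

Reflexive: yes — every world is R-related to itself.
Transitive: yes — every two-step R-path is closed by a direct edge.
So R is a preorder.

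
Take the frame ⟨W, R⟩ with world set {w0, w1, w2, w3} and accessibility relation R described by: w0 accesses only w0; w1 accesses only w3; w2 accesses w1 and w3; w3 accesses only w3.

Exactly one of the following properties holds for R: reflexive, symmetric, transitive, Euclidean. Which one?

Reflexive: no — w1 is not related to itself.
Symmetric: no — w1 R w3 but not w3 R w1.
Transitive: yes — every two-step R-path is closed by a direct edge.
Euclidean: no — w2 R w3 and w2 R w1, but not w3 R w1.
Only transitive holds.

transitive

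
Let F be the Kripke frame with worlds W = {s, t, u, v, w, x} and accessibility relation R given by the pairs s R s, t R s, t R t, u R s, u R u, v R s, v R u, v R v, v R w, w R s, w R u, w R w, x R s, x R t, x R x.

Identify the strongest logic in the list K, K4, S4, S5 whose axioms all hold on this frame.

Transitive (axiom 4): yes — every two-step R-path is closed by a direct edge.
Reflexive (axiom T): yes — every world is R-related to itself.
Euclidean (axiom 5): no — v R s and v R u, but not s R u.
So F validates K, K4, S4; S5 would additionally require R to be Euclidean. The strongest is S4.

S4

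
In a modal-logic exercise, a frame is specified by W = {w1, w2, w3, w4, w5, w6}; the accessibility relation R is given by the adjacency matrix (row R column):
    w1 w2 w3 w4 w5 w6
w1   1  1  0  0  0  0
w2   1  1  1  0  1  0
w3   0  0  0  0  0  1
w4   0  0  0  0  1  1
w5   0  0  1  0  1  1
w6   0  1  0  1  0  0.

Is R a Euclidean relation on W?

Euclidean: no — w2 R w1 and w2 R w3, but not w1 R w3.

No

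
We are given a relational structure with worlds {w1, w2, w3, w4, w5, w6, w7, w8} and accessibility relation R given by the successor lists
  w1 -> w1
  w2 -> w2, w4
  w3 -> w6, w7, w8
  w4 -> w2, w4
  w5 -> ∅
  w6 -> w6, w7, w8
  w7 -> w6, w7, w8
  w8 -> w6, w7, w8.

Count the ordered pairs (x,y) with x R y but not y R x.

Enumerating: (w3,w6), (w3,w7), (w3,w8).

3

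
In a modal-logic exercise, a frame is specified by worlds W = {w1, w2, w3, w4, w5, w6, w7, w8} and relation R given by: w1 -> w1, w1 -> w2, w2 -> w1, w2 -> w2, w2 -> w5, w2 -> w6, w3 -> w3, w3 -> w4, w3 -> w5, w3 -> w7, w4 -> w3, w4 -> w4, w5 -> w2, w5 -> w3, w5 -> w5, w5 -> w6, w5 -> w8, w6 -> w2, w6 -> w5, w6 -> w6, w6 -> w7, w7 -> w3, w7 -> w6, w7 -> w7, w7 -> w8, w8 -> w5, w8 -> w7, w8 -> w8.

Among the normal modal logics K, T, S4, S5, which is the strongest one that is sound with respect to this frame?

Reflexive (axiom T): yes — every world is R-related to itself.
Transitive (axiom 4): no — w1 R w2 and w2 R w5, but not w1 R w5.
Euclidean (axiom 5): no — w2 R w1 and w2 R w5, but not w1 R w5.
So F validates K, T; S4 would additionally require R to be transitive. The strongest is T.

T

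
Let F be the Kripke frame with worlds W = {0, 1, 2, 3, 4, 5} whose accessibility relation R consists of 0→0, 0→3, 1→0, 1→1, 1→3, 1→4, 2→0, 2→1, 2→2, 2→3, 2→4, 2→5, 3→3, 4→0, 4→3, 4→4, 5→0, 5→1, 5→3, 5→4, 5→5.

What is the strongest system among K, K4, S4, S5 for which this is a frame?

S4

Transitive (axiom 4): yes — every two-step R-path is closed by a direct edge.
Reflexive (axiom T): yes — every world is R-related to itself.
Euclidean (axiom 5): no — 1 R 0 and 1 R 4, but not 0 R 4.
So F validates K, K4, S4; S5 would additionally require R to be Euclidean. The strongest is S4.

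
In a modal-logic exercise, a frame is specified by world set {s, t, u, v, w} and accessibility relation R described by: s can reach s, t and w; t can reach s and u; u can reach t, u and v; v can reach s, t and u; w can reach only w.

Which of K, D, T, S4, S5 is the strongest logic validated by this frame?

D

Serial (axiom D): yes — every world has a successor (e.g. s R s).
Reflexive (axiom T): no — t is not related to itself.
Transitive (axiom 4): no — s R t and t R u, but not s R u.
Euclidean (axiom 5): no — s R t and s R w, but not t R w.
So F validates K, D; T would additionally require R to be reflexive. The strongest is D.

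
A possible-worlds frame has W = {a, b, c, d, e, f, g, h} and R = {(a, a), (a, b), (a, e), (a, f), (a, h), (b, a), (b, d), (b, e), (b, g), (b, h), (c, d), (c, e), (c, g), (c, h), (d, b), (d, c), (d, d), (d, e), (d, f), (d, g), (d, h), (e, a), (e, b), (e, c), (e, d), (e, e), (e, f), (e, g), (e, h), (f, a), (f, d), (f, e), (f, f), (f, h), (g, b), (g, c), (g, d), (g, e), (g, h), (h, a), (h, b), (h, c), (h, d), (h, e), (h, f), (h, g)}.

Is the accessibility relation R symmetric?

Yes

Symmetric: yes — every pair in R has its reverse in R.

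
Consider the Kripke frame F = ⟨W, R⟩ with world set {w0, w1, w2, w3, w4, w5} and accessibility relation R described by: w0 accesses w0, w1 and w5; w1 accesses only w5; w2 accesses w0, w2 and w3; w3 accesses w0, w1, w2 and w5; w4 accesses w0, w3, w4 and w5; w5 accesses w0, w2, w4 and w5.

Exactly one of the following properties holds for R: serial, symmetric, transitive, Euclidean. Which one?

Serial: yes — every world has a successor (e.g. w0 R w0).
Symmetric: no — w0 R w1 but not w1 R w0.
Transitive: no — w0 R w5 and w5 R w2, but not w0 R w2.
Euclidean: no — w0 R w5 and w0 R w1, but not w5 R w1.
Only serial holds.

serial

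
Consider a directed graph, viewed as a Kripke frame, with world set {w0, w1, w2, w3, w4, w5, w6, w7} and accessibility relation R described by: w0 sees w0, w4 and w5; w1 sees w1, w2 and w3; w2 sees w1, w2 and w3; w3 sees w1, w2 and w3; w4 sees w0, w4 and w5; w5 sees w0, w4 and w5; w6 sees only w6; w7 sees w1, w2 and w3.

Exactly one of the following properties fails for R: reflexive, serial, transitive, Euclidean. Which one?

Reflexive: no — w7 is not related to itself.
Serial: yes — every world has a successor (e.g. w0 R w0).
Transitive: yes — every two-step R-path is closed by a direct edge.
Euclidean: yes — any two successors of a common world are R-related.
Only reflexive fails.

reflexive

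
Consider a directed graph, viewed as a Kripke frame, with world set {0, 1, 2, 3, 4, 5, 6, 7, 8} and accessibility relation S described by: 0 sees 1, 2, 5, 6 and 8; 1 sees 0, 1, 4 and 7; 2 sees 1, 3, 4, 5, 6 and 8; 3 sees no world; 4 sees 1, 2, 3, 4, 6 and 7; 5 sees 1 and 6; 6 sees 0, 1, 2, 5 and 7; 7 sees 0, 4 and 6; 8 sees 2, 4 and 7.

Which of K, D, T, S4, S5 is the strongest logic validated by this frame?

Serial (axiom D): no — 3 has no S-successor.
Reflexive (axiom T): no — 0 is not related to itself.
Transitive (axiom 4): no — 0 S 1 and 1 S 4, but not 0 S 4.
Euclidean (axiom 5): no — 0 S 1 and 0 S 2, but not 1 S 2.
So F validates K; D would additionally require S to be serial. The strongest is K.

K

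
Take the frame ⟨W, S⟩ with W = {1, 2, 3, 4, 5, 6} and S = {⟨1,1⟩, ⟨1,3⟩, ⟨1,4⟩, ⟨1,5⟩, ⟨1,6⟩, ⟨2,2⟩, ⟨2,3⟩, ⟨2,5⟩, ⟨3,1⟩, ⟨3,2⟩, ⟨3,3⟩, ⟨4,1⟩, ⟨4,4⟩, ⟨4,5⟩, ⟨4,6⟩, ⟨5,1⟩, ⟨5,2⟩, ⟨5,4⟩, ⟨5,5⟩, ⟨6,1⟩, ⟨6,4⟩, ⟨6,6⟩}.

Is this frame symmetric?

Symmetric: yes — every pair in S has its reverse in S.

Yes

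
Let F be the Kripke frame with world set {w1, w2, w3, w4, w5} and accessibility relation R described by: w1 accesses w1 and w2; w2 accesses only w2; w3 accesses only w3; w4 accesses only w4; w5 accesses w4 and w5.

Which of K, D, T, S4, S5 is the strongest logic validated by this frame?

Serial (axiom D): yes — every world has a successor (e.g. w1 R w1).
Reflexive (axiom T): yes — every world is R-related to itself.
Transitive (axiom 4): yes — every two-step R-path is closed by a direct edge.
Euclidean (axiom 5): no — w1 R w2 and w1 R w1, but not w2 R w1.
So F validates K, D, T, S4; S5 would additionally require R to be Euclidean. The strongest is S4.

S4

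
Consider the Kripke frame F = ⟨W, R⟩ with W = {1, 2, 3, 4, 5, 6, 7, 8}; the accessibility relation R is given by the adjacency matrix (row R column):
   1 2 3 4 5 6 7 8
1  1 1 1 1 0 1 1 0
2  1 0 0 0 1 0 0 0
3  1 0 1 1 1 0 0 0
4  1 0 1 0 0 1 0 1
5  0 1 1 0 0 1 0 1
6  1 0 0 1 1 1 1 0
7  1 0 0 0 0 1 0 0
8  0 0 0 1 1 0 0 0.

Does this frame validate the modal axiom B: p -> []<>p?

Axiom B corresponds to the accessibility relation being symmetric.
Symmetric: yes — every pair in R has its reverse in R.

Yes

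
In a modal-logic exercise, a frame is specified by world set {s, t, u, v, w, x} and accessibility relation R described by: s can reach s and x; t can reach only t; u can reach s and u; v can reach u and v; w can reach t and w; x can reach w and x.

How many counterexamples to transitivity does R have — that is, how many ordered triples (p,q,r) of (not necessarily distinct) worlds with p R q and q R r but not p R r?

4

Enumerating: (s,x,w), (u,s,x), (v,u,s), (x,w,t).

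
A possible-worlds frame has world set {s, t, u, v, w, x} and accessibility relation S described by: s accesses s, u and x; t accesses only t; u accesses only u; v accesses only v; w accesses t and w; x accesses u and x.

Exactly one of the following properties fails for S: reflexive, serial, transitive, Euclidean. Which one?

Reflexive: yes — every world is S-related to itself.
Serial: yes — every world has a successor (e.g. s S s).
Transitive: yes — every two-step S-path is closed by a direct edge.
Euclidean: no — s S u and s S x, but not u S x.
Only Euclidean fails.

Euclidean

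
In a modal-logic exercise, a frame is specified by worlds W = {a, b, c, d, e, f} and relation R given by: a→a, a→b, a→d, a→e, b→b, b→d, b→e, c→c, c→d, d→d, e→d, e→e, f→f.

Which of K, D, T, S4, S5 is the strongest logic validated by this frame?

S4

Serial (axiom D): yes — every world has a successor (e.g. a R a).
Reflexive (axiom T): yes — every world is R-related to itself.
Transitive (axiom 4): yes — every two-step R-path is closed by a direct edge.
Euclidean (axiom 5): no — a R d and a R b, but not d R b.
So F validates K, D, T, S4; S5 would additionally require R to be Euclidean. The strongest is S4.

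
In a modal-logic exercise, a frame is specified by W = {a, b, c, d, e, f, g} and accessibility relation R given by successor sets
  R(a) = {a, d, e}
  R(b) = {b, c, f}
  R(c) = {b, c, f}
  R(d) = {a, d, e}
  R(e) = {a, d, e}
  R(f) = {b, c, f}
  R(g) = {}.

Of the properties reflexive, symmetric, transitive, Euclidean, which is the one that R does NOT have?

Reflexive: no — g is not related to itself.
Symmetric: yes — every pair in R has its reverse in R.
Transitive: yes — every two-step R-path is closed by a direct edge.
Euclidean: yes — any two successors of a common world are R-related.
Only reflexive fails.

reflexive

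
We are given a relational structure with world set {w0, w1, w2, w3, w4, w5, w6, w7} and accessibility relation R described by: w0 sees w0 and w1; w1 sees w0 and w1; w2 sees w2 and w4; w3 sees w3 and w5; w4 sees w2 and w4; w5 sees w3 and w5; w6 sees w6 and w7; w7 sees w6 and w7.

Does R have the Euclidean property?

Euclidean: yes — any two successors of a common world are R-related.

Yes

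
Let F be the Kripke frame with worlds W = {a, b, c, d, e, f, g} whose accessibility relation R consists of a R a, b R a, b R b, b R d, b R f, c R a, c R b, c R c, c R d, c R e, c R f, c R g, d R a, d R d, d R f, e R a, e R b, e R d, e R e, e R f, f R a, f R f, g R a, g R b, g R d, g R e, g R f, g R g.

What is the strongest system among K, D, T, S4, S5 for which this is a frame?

S4

Serial (axiom D): yes — every world has a successor (e.g. a R a).
Reflexive (axiom T): yes — every world is R-related to itself.
Transitive (axiom 4): yes — every two-step R-path is closed by a direct edge.
Euclidean (axiom 5): no — b R a and b R d, but not a R d.
So F validates K, D, T, S4; S5 would additionally require R to be Euclidean. The strongest is S4.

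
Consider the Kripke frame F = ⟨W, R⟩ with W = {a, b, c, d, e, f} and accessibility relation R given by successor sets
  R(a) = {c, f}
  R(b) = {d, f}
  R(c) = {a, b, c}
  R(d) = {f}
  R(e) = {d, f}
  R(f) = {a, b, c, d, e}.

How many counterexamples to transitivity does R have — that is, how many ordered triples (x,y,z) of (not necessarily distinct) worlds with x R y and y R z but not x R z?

26

Enumerating: (a,c,a), (a,c,b), (a,f,a), (a,f,b), (a,f,d), (a,f,e), (b,f,a), (b,f,b), (b,f,c), (b,f,e), (c,a,f), (c,b,d), … and 14 more.
Total: 26.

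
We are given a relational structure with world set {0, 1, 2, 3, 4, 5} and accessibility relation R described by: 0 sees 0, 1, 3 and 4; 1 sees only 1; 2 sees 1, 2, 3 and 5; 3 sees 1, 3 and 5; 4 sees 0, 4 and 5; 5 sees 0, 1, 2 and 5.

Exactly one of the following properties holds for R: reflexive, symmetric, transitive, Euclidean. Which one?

reflexive

Reflexive: yes — every world is R-related to itself.
Symmetric: no — 0 R 1 but not 1 R 0.
Transitive: no — 0 R 3 and 3 R 5, but not 0 R 5.
Euclidean: no — 0 R 1 and 0 R 3, but not 1 R 3.
Only reflexive holds.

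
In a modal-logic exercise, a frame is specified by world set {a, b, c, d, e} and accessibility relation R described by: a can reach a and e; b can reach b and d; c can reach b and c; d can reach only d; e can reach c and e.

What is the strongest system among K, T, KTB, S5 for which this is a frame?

T

Reflexive (axiom T): yes — every world is R-related to itself.
Symmetric (axiom B): no — a R e but not e R a.
Euclidean (axiom 5): no — a R e and a R a, but not e R a.
So F validates K, T; KTB would additionally require R to be symmetric. The strongest is T.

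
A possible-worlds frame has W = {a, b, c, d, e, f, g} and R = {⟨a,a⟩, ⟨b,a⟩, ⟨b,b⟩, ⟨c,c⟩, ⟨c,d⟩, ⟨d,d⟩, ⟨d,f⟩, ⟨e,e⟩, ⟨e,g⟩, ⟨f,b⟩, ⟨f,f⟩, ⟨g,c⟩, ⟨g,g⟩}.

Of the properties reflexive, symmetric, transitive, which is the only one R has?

reflexive

Reflexive: yes — every world is R-related to itself.
Symmetric: no — b R a but not a R b.
Transitive: no — c R d and d R f, but not c R f.
Only reflexive holds.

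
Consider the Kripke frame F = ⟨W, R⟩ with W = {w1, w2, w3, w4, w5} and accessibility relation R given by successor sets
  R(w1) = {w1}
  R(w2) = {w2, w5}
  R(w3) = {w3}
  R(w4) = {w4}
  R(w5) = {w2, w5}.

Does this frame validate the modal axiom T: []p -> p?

Yes

The schema T characterises exactly the reflexive frames.
Reflexive: yes — every world is R-related to itself.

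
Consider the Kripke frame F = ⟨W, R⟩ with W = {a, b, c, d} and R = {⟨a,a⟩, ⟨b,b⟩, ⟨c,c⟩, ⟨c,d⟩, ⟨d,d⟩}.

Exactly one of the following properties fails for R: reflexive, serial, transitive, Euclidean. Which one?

Euclidean

Reflexive: yes — every world is R-related to itself.
Serial: yes — every world has a successor (e.g. a R a).
Transitive: yes — every two-step R-path is closed by a direct edge.
Euclidean: no — c R d and c R c, but not d R c.
Only Euclidean fails.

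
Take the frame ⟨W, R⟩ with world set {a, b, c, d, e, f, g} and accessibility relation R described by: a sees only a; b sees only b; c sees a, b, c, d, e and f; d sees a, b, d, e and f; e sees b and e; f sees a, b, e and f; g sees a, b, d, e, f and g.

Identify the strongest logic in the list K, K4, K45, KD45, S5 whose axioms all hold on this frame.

Transitive (axiom 4): yes — every two-step R-path is closed by a direct edge.
Euclidean (axiom 5): no — c R a and c R b, but not a R b.
Serial (axiom D): yes — every world has a successor (e.g. a R a).
Reflexive (axiom T): yes — every world is R-related to itself.
So F validates K, K4; K45 would additionally require R to be Euclidean. The strongest is K4.

K4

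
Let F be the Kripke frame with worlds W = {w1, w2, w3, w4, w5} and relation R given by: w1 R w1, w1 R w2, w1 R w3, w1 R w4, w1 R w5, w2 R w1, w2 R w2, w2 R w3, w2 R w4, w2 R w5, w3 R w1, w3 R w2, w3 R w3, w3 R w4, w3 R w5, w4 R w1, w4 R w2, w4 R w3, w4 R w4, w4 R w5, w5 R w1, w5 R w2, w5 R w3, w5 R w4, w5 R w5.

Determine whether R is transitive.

Yes

Transitive: yes — every two-step R-path is closed by a direct edge.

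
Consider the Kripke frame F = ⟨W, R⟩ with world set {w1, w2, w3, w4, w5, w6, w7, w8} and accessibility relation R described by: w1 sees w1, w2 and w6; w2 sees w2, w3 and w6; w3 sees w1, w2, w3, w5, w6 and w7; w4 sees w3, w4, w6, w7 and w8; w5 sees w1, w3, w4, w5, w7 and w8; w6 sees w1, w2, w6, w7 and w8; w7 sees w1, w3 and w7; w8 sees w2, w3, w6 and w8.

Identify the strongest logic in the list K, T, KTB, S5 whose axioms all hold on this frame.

Reflexive (axiom T): yes — every world is R-related to itself.
Symmetric (axiom B): no — w1 R w2 but not w2 R w1.
Euclidean (axiom 5): no — w2 R w6 and w2 R w3, but not w6 R w3.
So F validates K, T; KTB would additionally require R to be symmetric. The strongest is T.

T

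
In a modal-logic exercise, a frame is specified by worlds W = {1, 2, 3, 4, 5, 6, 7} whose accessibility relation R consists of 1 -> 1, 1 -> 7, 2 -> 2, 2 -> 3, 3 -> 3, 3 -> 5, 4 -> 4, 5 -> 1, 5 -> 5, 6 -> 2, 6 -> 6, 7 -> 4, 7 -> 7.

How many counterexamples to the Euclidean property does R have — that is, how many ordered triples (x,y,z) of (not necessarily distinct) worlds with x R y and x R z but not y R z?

Enumerating: (1,7,1), (2,3,2), (3,5,3), (5,1,5), (6,2,6), (7,4,7).

6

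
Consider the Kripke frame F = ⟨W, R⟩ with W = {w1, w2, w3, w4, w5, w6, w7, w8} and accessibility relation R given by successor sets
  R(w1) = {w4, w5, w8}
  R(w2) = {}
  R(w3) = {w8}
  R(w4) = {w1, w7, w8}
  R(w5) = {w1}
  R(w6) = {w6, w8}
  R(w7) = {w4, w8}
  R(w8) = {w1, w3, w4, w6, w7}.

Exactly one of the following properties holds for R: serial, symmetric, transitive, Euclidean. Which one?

Serial: no — w2 has no R-successor.
Symmetric: yes — every pair in R has its reverse in R.
Transitive: no — w1 R w4 and w4 R w7, but not w1 R w7.
Euclidean: no — w1 R w4 and w1 R w5, but not w4 R w5.
Only symmetric holds.

symmetric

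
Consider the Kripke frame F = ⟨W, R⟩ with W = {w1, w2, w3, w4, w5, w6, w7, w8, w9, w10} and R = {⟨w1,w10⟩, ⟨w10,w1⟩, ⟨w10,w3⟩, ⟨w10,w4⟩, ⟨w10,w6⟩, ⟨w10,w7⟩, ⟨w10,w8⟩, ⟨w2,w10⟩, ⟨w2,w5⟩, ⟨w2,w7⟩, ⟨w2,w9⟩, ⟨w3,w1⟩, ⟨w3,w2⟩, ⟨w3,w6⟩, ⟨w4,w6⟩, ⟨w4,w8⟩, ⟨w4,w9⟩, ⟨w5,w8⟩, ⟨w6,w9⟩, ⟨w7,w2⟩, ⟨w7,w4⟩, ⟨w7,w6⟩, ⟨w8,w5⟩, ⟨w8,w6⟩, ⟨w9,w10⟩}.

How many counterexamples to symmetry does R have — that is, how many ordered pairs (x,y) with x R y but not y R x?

19

Enumerating: (w10,w3), (w10,w4), (w10,w6), (w10,w7), (w10,w8), (w2,w10), (w2,w5), (w2,w9), (w3,w1), (w3,w2), (w3,w6), (w4,w6), … and 7 more.
Total: 19.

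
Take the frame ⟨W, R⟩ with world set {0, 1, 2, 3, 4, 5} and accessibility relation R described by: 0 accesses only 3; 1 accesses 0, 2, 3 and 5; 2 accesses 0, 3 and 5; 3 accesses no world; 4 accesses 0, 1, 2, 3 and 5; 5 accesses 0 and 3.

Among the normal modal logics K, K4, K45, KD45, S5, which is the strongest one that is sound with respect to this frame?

K4

Transitive (axiom 4): yes — every two-step R-path is closed by a direct edge.
Euclidean (axiom 5): no — 1 R 0 and 1 R 2, but not 0 R 2.
Serial (axiom D): no — 3 has no R-successor.
Reflexive (axiom T): no — 0 is not related to itself.
So F validates K, K4; K45 would additionally require R to be Euclidean. The strongest is K4.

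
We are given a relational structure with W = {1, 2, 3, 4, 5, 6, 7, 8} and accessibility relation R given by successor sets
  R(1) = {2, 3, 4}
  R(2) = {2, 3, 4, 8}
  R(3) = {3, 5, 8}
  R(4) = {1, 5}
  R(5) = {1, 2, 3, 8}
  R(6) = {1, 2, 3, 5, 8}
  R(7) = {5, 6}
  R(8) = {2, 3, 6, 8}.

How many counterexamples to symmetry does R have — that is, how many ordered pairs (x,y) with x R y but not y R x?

14

Enumerating: (1,2), (1,3), (2,3), (2,4), (4,5), (5,1), (5,2), (5,8), (6,1), (6,2), (6,3), (6,5), (7,5), (7,6).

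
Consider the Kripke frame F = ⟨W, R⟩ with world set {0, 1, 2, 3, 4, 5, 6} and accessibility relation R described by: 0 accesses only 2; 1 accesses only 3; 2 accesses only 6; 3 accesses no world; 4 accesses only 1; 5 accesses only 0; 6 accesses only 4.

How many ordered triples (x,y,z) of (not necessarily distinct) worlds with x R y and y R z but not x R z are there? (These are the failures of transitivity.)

Enumerating: (0,2,6), (2,6,4), (4,1,3), (5,0,2), (6,4,1).

5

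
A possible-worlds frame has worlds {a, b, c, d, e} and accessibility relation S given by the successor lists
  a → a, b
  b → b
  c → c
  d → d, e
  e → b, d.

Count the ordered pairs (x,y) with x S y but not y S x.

Enumerating: (a,b), (e,b).

2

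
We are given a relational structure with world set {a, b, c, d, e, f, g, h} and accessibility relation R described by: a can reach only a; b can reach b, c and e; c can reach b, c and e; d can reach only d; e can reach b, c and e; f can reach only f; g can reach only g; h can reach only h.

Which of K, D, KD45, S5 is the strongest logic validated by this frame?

S5

Serial (axiom D): yes — every world has a successor (e.g. a R a).
Transitive (axiom 4): yes — every two-step R-path is closed by a direct edge.
Euclidean (axiom 5): yes — any two successors of a common world are R-related.
Reflexive (axiom T): yes — every world is R-related to itself.
So F validates K, D, KD45, S5. The strongest is S5.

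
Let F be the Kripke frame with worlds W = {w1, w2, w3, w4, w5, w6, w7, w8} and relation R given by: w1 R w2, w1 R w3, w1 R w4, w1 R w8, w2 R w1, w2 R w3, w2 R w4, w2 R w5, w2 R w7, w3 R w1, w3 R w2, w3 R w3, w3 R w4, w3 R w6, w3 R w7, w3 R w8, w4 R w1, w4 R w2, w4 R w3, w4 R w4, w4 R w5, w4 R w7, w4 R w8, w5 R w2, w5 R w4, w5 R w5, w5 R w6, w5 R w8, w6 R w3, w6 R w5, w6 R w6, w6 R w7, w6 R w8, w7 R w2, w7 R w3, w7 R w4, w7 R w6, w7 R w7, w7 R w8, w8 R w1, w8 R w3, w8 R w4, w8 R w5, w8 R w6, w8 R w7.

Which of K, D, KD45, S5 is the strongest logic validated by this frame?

D

Serial (axiom D): yes — every world has a successor (e.g. w1 R w2).
Transitive (axiom 4): no — w1 R w2 and w2 R w5, but not w1 R w5.
Euclidean (axiom 5): no — w1 R w2 and w1 R w8, but not w2 R w8.
Reflexive (axiom T): no — w1 is not related to itself.
So F validates K, D; KD45 would additionally require R to be Euclidean and transitive. The strongest is D.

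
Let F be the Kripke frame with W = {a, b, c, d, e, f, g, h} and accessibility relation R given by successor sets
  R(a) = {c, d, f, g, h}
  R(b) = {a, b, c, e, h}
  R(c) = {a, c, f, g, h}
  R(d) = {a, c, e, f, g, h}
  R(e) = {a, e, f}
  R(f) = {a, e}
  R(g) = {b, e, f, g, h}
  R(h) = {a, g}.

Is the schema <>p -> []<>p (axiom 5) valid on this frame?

No

By correspondence theory, 5 is valid on a frame iff R is Euclidean.
Euclidean: no — a R c and a R d, but not c R d.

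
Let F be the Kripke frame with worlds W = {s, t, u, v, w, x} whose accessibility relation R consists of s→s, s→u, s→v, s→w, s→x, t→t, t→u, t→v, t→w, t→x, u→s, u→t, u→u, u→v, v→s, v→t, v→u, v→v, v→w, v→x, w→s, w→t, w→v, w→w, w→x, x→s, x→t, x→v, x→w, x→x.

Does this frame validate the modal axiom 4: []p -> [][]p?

No

Axiom 4 corresponds to the accessibility relation being transitive.
Transitive: no — s R u and u R t, but not s R t.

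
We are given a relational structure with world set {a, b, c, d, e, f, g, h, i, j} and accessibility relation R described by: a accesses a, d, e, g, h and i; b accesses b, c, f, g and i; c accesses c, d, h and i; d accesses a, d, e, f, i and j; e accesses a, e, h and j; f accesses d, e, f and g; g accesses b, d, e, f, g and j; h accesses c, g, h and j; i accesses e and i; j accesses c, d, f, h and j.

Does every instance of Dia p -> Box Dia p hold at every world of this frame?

No

By correspondence theory, 5 is valid on a frame iff R is Euclidean.
Euclidean: no — a R d and a R g, but not d R g.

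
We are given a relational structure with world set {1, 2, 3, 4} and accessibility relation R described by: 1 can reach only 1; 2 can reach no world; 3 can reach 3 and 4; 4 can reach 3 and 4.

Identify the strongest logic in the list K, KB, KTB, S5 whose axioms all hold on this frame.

Symmetric (axiom B): yes — every pair in R has its reverse in R.
Reflexive (axiom T): no — 2 is not related to itself.
Euclidean (axiom 5): yes — any two successors of a common world are R-related.
So F validates K, KB; KTB would additionally require R to be reflexive. The strongest is KB.

KB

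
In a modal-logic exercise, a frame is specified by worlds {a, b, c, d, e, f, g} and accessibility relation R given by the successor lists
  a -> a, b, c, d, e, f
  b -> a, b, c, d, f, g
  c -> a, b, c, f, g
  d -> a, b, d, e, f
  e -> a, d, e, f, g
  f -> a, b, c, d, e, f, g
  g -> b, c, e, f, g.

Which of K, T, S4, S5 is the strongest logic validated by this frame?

Reflexive (axiom T): yes — every world is R-related to itself.
Transitive (axiom 4): no — a R b and b R g, but not a R g.
Euclidean (axiom 5): no — a R b and a R e, but not b R e.
So F validates K, T; S4 would additionally require R to be transitive. The strongest is T.

T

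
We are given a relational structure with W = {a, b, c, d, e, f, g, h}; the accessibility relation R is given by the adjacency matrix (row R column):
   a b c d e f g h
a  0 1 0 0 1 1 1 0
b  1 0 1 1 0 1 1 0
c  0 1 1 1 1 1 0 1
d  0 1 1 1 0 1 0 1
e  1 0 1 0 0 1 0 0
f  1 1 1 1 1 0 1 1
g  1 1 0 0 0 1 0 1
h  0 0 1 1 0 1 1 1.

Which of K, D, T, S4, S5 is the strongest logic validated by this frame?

D

Serial (axiom D): yes — every world has a successor (e.g. a R b).
Reflexive (axiom T): no — a is not related to itself.
Transitive (axiom 4): no — a R b and b R c, but not a R c.
Euclidean (axiom 5): no — a R b and a R e, but not b R e.
So F validates K, D; T would additionally require R to be reflexive. The strongest is D.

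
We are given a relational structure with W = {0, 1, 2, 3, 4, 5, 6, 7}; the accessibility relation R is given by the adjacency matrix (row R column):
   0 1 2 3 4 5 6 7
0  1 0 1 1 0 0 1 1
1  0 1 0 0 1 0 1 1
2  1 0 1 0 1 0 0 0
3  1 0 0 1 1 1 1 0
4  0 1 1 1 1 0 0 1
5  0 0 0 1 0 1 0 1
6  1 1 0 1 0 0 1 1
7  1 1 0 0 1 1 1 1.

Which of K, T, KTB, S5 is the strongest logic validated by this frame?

Reflexive (axiom T): yes — every world is R-related to itself.
Symmetric (axiom B): yes — every pair in R has its reverse in R.
Euclidean (axiom 5): no — 0 R 2 and 0 R 3, but not 2 R 3.
So F validates K, T, KTB; S5 would additionally require R to be Euclidean. The strongest is KTB.

KTB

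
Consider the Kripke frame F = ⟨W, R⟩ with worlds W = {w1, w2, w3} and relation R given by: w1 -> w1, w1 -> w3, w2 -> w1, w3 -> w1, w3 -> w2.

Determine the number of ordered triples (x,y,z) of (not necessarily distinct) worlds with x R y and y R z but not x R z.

3

Enumerating: (w1,w3,w2), (w2,w1,w3), (w3,w1,w3).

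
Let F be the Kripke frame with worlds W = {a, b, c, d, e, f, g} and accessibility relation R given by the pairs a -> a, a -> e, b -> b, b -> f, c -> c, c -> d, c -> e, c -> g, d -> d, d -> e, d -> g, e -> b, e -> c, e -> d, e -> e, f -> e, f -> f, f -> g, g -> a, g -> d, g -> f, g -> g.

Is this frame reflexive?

Yes

Reflexive: yes — every world is R-related to itself.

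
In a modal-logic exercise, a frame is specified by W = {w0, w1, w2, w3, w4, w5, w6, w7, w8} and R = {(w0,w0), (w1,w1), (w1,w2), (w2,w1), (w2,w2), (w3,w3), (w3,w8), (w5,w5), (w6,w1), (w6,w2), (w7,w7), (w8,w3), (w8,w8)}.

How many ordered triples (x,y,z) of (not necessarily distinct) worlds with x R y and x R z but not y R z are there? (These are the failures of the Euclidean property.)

R is Euclidean; there are no such tuples.

0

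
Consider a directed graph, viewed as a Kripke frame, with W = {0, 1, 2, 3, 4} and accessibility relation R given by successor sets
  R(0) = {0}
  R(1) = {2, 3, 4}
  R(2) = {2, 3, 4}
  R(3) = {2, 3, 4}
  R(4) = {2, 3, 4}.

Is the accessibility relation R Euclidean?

Yes

Euclidean: yes — any two successors of a common world are R-related.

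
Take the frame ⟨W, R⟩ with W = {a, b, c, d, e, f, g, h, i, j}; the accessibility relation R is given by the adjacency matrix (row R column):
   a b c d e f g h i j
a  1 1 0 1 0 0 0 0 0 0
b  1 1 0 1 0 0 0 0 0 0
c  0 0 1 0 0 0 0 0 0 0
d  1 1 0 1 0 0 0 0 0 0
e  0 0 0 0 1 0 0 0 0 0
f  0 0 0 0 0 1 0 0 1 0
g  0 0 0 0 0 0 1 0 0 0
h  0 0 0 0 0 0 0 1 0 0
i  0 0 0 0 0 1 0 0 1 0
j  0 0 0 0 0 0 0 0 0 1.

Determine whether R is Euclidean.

Yes

Euclidean: yes — any two successors of a common world are R-related.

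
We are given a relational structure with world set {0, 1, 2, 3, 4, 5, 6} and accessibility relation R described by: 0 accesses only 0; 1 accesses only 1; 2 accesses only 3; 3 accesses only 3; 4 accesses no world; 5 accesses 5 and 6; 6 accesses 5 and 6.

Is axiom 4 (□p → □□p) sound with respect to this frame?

Yes

The schema 4 characterises exactly the transitive frames.
Transitive: yes — every two-step R-path is closed by a direct edge.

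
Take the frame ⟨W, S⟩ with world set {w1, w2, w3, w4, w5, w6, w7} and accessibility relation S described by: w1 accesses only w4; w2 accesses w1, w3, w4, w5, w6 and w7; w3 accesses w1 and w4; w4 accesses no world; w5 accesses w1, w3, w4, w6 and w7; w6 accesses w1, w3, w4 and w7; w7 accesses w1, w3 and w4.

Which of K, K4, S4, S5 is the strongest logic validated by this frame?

Transitive (axiom 4): yes — every two-step S-path is closed by a direct edge.
Reflexive (axiom T): no — w1 is not related to itself.
Euclidean (axiom 5): no — w2 S w1 and w2 S w3, but not w1 S w3.
So F validates K, K4; S4 would additionally require S to be reflexive. The strongest is K4.

K4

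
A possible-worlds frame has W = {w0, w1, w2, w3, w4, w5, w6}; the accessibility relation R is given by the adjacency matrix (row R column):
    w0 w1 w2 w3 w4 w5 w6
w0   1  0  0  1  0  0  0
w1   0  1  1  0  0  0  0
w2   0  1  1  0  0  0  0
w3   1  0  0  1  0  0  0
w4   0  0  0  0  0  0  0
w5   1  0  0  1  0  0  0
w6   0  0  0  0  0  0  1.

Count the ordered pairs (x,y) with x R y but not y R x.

Enumerating: (w5,w0), (w5,w3).

2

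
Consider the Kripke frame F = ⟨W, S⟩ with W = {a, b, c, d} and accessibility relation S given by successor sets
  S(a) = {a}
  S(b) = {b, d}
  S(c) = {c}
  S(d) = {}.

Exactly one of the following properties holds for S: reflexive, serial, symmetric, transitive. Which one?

Reflexive: no — d is not related to itself.
Serial: no — d has no S-successor.
Symmetric: no — b S d but not d S b.
Transitive: yes — every two-step S-path is closed by a direct edge.
Only transitive holds.

transitive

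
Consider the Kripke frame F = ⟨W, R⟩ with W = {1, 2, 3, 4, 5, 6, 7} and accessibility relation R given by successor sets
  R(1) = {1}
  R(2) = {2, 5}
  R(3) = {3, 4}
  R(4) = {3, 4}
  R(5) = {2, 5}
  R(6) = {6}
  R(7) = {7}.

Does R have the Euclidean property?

Yes

Euclidean: yes — any two successors of a common world are R-related.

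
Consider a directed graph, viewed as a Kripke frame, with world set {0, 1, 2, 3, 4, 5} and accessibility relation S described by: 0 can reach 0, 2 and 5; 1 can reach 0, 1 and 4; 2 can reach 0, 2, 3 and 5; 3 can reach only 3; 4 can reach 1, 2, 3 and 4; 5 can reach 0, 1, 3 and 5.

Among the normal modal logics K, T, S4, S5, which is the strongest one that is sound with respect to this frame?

T

Reflexive (axiom T): yes — every world is S-related to itself.
Transitive (axiom 4): no — 0 S 2 and 2 S 3, but not 0 S 3.
Euclidean (axiom 5): no — 0 S 5 and 0 S 2, but not 5 S 2.
So F validates K, T; S4 would additionally require S to be transitive. The strongest is T.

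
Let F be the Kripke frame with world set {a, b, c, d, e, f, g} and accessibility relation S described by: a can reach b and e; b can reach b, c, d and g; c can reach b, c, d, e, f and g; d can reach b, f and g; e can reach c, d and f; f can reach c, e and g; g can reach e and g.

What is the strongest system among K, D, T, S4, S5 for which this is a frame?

D

Serial (axiom D): yes — every world has a successor (e.g. a S b).
Reflexive (axiom T): no — a is not related to itself.
Transitive (axiom 4): no — a S b and b S c, but not a S c.
Euclidean (axiom 5): no — a S b and a S e, but not b S e.
So F validates K, D; T would additionally require S to be reflexive. The strongest is D.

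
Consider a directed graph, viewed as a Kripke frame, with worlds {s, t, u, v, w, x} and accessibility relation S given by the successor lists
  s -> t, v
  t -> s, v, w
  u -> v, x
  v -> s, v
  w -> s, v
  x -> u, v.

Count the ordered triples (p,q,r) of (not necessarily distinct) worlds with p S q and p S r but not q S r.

12

Enumerating: (s,t,t), (s,v,t), (t,s,s), (t,s,w), (t,v,w), (t,w,w), (u,v,x), (u,x,x), (v,s,s), (w,s,s), (x,u,u), (x,v,u).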